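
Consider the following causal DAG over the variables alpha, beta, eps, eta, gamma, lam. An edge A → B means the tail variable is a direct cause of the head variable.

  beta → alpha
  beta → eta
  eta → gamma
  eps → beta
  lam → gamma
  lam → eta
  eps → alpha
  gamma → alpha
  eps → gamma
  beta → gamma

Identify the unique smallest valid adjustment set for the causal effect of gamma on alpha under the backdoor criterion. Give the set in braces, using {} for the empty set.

{beta, eps}

Variables eligible for adjustment (non-descendants of gamma, excluding gamma and alpha): {beta, eps, eta, lam}.
Backdoor paths from gamma to alpha:
  P1: gamma <- eps -> beta -> alpha
  P2: gamma <- eps -> alpha
  P3: gamma <- beta <- eps -> alpha
  P4: gamma <- beta -> alpha
  P5: gamma <- lam -> eta <- beta <- eps -> alpha
  P6: gamma <- lam -> eta <- beta -> alpha
  P7: gamma <- eta <- beta <- eps -> alpha
  P8: gamma <- eta <- beta -> alpha
The empty set is not sufficient: P1 (gamma <- eps -> beta -> alpha) has no collider blocking it and no conditioned non-collider, so it is open.
Try {beta, eps}:
  P1: blocked at fork node eps ∈ conditioning set.
  P2: blocked at fork node eps ∈ conditioning set.
  P3: blocked at chain node beta ∈ conditioning set.
  P4: blocked at fork node beta ∈ conditioning set.
  P5: blocked at collider eta (neither it nor any descendant is in the conditioning set).
  P6: blocked at collider eta (neither it nor any descendant is in the conditioning set).
  P7: blocked at chain node beta ∈ conditioning set.
  P8: blocked at fork node beta ∈ conditioning set.
{beta, eps} contains no descendant of gamma and blocks every backdoor path.
Every element of {beta, eps} is needed (dropping beta leaves P4 open; dropping eps leaves P2 open), so no proper subset is valid.
Among all size-2 subsets of the eligible variables, only {beta, eps} blocks every backdoor path, so it is the unique smallest valid adjustment set.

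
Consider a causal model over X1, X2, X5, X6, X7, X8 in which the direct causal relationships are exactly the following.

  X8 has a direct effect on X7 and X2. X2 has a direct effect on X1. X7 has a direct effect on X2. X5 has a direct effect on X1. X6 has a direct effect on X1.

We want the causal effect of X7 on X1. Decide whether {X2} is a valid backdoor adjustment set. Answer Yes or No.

No

Backdoor paths from X7 to X1 (paths whose first edge points into X7):
  P1: X7 <- X8 -> X2 -> X1
Condition 1 (no descendant of X7 in the set): FAILS — X2 is a descendant of X7.
Condition 2 (every backdoor path blocked by {X2}):
  P1: blocked at chain node X2 ∈ conditioning set.
{X2} does not satisfy the backdoor criterion.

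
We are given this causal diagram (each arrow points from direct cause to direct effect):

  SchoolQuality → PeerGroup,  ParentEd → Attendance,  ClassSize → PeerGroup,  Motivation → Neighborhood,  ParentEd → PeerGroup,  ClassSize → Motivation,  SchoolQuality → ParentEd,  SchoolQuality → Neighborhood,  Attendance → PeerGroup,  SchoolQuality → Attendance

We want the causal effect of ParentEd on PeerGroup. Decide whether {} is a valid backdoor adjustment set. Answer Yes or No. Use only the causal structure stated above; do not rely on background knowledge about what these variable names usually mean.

Backdoor paths from ParentEd to PeerGroup (paths whose first edge points into ParentEd):
  P1: ParentEd <- SchoolQuality -> Attendance -> PeerGroup
  P2: ParentEd <- SchoolQuality -> PeerGroup
  P3: ParentEd <- SchoolQuality -> Neighborhood <- Motivation <- ClassSize -> PeerGroup
Condition 1 (no descendant of ParentEd in the set): holds — descendants of ParentEd are {Attendance, PeerGroup}; none are in {}.
Condition 2 (every backdoor path blocked by {}):
  P1: open — no interior node is in the conditioning set.
  P2: open — no interior node is in the conditioning set.
  P3: blocked at collider Neighborhood (neither it nor any descendant is in the conditioning set).
{} does not satisfy the backdoor criterion.

No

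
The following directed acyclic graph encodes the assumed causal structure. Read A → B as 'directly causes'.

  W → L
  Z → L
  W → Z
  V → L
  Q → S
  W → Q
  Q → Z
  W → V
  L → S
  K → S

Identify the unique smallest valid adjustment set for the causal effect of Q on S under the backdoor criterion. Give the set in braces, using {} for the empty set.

{W}

Variables eligible for adjustment (non-descendants of Q, excluding Q and S): {K, V, W}.
Backdoor paths from Q to S:
  P1: Q <- W -> V -> L -> S
  P2: Q <- W -> Z -> L -> S
  P3: Q <- W -> L -> S
The empty set is not sufficient: P1 (Q <- W -> V -> L -> S) has no collider blocking it and no conditioned non-collider, so it is open.
Try {W}:
  P1: blocked at fork node W ∈ conditioning set.
  P2: blocked at fork node W ∈ conditioning set.
  P3: blocked at fork node W ∈ conditioning set.
{W} contains no descendant of Q and blocks every backdoor path.
No other singleton works — e.g. {V} leaves P2 open — so {W} is the unique smallest valid adjustment set.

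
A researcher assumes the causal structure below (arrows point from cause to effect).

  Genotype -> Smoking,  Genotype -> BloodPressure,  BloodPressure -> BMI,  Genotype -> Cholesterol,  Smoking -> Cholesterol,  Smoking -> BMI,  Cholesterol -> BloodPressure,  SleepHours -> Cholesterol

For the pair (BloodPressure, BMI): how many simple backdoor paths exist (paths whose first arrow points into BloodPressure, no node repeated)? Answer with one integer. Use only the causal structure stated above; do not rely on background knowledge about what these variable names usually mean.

4

A backdoor path from BloodPressure to BMI is any simple undirected path whose first edge points into BloodPressure (i.e. leaves BloodPressure via a parent).
Parents of BloodPressure: {Cholesterol, Genotype}.
Enumerating:
  P1: BloodPressure <- Genotype -> Smoking -> BMI
  P2: BloodPressure <- Genotype -> Cholesterol <- Smoking -> BMI
  P3: BloodPressure <- Cholesterol <- Genotype -> Smoking -> BMI
  P4: BloodPressure <- Cholesterol <- Smoking -> BMI
That exhausts the simple backdoor paths. Count: 4.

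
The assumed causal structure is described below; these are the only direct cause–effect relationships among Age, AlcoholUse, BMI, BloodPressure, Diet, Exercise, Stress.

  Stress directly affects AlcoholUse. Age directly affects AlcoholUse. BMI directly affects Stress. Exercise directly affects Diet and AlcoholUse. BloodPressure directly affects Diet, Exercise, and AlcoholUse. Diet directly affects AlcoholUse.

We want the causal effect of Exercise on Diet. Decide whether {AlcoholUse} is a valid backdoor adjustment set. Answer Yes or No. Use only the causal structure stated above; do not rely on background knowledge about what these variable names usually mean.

No

Backdoor paths from Exercise to Diet (paths whose first edge points into Exercise):
  P1: Exercise <- BloodPressure -> Diet
  P2: Exercise <- BloodPressure -> AlcoholUse <- Diet
Condition 1 (no descendant of Exercise in the set): FAILS — AlcoholUse is a descendant of Exercise.
Condition 2 (every backdoor path blocked by {AlcoholUse}):
  P1: open — no interior node is in the conditioning set.
  P2: open — collider(s) AlcoholUse are conditioned on (or have a conditioned descendant) and no non-collider on the path is in the set.
{AlcoholUse} does not satisfy the backdoor criterion.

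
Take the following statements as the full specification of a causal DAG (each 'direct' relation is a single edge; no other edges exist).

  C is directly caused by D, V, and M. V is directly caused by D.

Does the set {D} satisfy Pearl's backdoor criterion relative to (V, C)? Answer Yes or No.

Yes

Backdoor paths from V to C (paths whose first edge points into V):
  P1: V <- D -> C
Condition 1 (no descendant of V in the set): holds — descendants of V are {C}; none are in {D}.
Condition 2 (every backdoor path blocked by {D}):
  P1: blocked at fork node D ∈ conditioning set.
{D} satisfies the backdoor criterion.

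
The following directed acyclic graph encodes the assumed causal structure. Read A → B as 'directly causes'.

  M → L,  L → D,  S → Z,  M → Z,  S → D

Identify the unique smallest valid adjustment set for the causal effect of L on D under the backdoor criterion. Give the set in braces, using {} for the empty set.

{}

Variables eligible for adjustment (non-descendants of L, excluding L and D): {M, S, Z}.
Backdoor paths from L to D:
  P1: L <- M -> Z <- S -> D
Each backdoor path contains an unconditioned collider, so every path is already blocked with the empty conditioning set:
  P1: blocked at collider Z (neither it nor any descendant is in the conditioning set).
The empty set is therefore the unique smallest valid set.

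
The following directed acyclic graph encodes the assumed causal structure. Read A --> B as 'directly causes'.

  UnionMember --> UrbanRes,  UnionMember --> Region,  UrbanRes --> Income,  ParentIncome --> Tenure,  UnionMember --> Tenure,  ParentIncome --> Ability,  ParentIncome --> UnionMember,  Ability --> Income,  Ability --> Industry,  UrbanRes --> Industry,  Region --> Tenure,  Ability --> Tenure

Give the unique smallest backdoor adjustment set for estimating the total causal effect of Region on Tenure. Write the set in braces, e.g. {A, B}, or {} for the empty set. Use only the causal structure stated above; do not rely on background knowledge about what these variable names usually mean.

Variables eligible for adjustment (non-descendants of Region, excluding Region and Tenure): {Ability, Income, Industry, ParentIncome, UnionMember, UrbanRes}.
Backdoor paths from Region to Tenure:
  P1: Region <- UnionMember <- ParentIncome -> Ability -> Tenure
  P2: Region <- UnionMember <- ParentIncome -> Tenure
  P3: Region <- UnionMember -> UrbanRes -> Income <- Ability <- ParentIncome -> Tenure
  P4: Region <- UnionMember -> UrbanRes -> Income <- Ability -> Tenure
  P5: Region <- UnionMember -> UrbanRes -> Industry <- Ability <- ParentIncome -> Tenure
  P6: Region <- UnionMember -> UrbanRes -> Industry <- Ability -> Tenure
  P7: Region <- UnionMember -> Tenure
The empty set is not sufficient: P1 (Region <- UnionMember <- ParentIncome -> Ability -> Tenure) has no collider blocking it and no conditioned non-collider, so it is open.
Try {UnionMember}:
  P1: blocked at chain node UnionMember ∈ conditioning set.
  P2: blocked at chain node UnionMember ∈ conditioning set.
  P3: blocked at fork node UnionMember ∈ conditioning set.
  P4: blocked at fork node UnionMember ∈ conditioning set.
  P5: blocked at fork node UnionMember ∈ conditioning set.
  P6: blocked at fork node UnionMember ∈ conditioning set.
  P7: blocked at fork node UnionMember ∈ conditioning set.
{UnionMember} contains no descendant of Region and blocks every backdoor path.
No other singleton works — e.g. {ParentIncome} leaves P7 open — so {UnionMember} is the unique smallest valid adjustment set.

{UnionMember}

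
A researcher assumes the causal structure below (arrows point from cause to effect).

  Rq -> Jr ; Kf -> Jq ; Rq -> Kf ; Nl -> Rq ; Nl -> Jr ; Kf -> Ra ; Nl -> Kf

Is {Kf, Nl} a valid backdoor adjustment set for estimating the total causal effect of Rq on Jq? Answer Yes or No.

No

Backdoor paths from Rq to Jq (paths whose first edge points into Rq):
  P1: Rq <- Nl -> Kf -> Jq
Condition 1 (no descendant of Rq in the set): FAILS — Kf is a descendant of Rq.
Condition 2 (every backdoor path blocked by {Kf, Nl}):
  P1: blocked at fork node Nl ∈ conditioning set.
{Kf, Nl} does not satisfy the backdoor criterion.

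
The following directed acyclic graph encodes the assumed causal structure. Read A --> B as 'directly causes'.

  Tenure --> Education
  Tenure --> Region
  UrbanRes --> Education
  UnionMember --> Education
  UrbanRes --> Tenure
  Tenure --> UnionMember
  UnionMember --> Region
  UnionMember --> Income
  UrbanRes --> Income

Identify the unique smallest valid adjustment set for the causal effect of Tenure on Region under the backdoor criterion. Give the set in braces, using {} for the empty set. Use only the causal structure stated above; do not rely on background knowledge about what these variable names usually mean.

{}

Variables eligible for adjustment (non-descendants of Tenure, excluding Tenure and Region): {UrbanRes}.
Backdoor paths from Tenure to Region:
  P1: Tenure <- UrbanRes -> Education <- UnionMember -> Region
  P2: Tenure <- UrbanRes -> Income <- UnionMember -> Region
Each backdoor path contains an unconditioned collider, so every path is already blocked with the empty conditioning set:
  P1: blocked at collider Education (neither it nor any descendant is in the conditioning set).
  P2: blocked at collider Income (neither it nor any descendant is in the conditioning set).
The empty set is therefore the unique smallest valid set.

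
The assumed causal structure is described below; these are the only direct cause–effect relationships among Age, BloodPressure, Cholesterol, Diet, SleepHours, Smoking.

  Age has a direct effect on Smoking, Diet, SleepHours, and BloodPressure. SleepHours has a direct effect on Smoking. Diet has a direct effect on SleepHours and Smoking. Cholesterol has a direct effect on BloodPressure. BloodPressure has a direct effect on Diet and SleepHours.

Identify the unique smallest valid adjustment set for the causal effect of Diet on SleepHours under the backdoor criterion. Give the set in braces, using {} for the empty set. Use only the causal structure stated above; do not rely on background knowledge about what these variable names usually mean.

Variables eligible for adjustment (non-descendants of Diet, excluding Diet and SleepHours): {Age, BloodPressure, Cholesterol}.
Backdoor paths from Diet to SleepHours:
  P1: Diet <- Age -> BloodPressure -> SleepHours
  P2: Diet <- Age -> SleepHours
  P3: Diet <- Age -> Smoking <- SleepHours
  P4: Diet <- BloodPressure <- Age -> SleepHours
  P5: Diet <- BloodPressure <- Age -> Smoking <- SleepHours
  P6: Diet <- BloodPressure -> SleepHours
The empty set is not sufficient: P1 (Diet <- Age -> BloodPressure -> SleepHours) has no collider blocking it and no conditioned non-collider, so it is open.
Try {Age, BloodPressure}:
  P1: blocked at fork node Age ∈ conditioning set.
  P2: blocked at fork node Age ∈ conditioning set.
  P3: blocked at fork node Age ∈ conditioning set.
  P4: blocked at chain node BloodPressure ∈ conditioning set.
  P5: blocked at chain node BloodPressure ∈ conditioning set.
  P6: blocked at fork node BloodPressure ∈ conditioning set.
{Age, BloodPressure} contains no descendant of Diet and blocks every backdoor path.
Every element of {Age, BloodPressure} is needed (dropping Age leaves P2 open; dropping BloodPressure leaves P6 open), so no proper subset is valid.
Among all size-2 subsets of the eligible variables, only {Age, BloodPressure} blocks every backdoor path, so it is the unique smallest valid adjustment set.

{Age, BloodPressure}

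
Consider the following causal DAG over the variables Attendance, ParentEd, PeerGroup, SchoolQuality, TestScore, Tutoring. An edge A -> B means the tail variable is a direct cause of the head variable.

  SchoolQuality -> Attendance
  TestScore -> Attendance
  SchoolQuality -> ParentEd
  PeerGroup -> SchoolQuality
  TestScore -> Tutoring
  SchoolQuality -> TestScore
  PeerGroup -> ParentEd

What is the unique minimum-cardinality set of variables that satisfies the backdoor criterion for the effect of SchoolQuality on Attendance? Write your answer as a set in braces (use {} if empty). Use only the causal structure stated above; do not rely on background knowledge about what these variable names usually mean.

Variables eligible for adjustment (non-descendants of SchoolQuality, excluding SchoolQuality and Attendance): {PeerGroup}.
Backdoor paths from SchoolQuality to Attendance:
  (none)
With no backdoor paths the empty set already satisfies the criterion, and it is trivially minimal.

{}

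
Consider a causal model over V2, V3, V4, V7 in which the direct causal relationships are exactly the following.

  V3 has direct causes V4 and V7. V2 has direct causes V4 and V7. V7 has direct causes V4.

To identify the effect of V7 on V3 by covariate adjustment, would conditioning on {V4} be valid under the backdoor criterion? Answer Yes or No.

Yes

Backdoor paths from V7 to V3 (paths whose first edge points into V7):
  P1: V7 <- V4 -> V3
Condition 1 (no descendant of V7 in the set): holds — descendants of V7 are {V2, V3}; none are in {V4}.
Condition 2 (every backdoor path blocked by {V4}):
  P1: blocked at fork node V4 ∈ conditioning set.
{V4} satisfies the backdoor criterion.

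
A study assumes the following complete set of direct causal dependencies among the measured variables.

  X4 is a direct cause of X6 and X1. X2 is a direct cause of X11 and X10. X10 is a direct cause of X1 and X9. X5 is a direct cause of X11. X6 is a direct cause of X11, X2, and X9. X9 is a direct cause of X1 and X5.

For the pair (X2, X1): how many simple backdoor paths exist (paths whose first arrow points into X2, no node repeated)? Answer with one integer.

A backdoor path from X2 to X1 is any simple undirected path whose first edge points into X2 (i.e. leaves X2 via a parent).
Parents of X2: {X6}.
Enumerating:
  P1: X2 <- X6 <- X4 -> X1
  P2: X2 <- X6 -> X9 <- X10 -> X1
  P3: X2 <- X6 -> X9 -> X1
  P4: X2 <- X6 -> X11 <- X5 <- X9 <- X10 -> X1
  P5: X2 <- X6 -> X11 <- X5 <- X9 -> X1
That exhausts the simple backdoor paths. Count: 5.

5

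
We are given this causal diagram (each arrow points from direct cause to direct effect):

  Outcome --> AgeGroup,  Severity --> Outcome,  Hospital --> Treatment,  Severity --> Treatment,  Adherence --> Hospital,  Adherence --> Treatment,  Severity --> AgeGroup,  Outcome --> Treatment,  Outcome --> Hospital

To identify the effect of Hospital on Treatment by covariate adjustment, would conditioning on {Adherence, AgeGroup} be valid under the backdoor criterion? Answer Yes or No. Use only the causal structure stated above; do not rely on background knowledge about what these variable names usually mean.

No

Backdoor paths from Hospital to Treatment (paths whose first edge points into Hospital):
  P1: Hospital <- Adherence -> Treatment
  P2: Hospital <- Outcome <- Severity -> Treatment
  P3: Hospital <- Outcome -> Treatment
  P4: Hospital <- Outcome -> AgeGroup <- Severity -> Treatment
Condition 1 (no descendant of Hospital in the set): holds — descendants of Hospital are {Treatment}; none are in {Adherence, AgeGroup}.
Condition 2 (every backdoor path blocked by {Adherence, AgeGroup}):
  P1: blocked at fork node Adherence ∈ conditioning set.
  P2: open — no interior node is in the conditioning set.
  P3: open — no interior node is in the conditioning set.
  P4: open — collider(s) AgeGroup are conditioned on (or have a conditioned descendant) and no non-collider on the path is in the set.
{Adherence, AgeGroup} does not satisfy the backdoor criterion.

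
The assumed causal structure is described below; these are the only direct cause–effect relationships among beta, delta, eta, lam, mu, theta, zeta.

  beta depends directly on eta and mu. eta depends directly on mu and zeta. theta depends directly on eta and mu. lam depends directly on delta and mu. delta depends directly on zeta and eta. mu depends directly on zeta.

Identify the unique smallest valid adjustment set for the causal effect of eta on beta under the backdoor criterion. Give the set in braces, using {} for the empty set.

Variables eligible for adjustment (non-descendants of eta, excluding eta and beta): {mu, zeta}.
Backdoor paths from eta to beta:
  P1: eta <- zeta -> mu -> beta
  P2: eta <- zeta -> delta -> lam <- mu -> beta
  P3: eta <- mu -> beta
The empty set is not sufficient: P1 (eta <- zeta -> mu -> beta) has no collider blocking it and no conditioned non-collider, so it is open.
Try {mu}:
  P1: blocked at chain node mu ∈ conditioning set.
  P2: blocked at collider lam (neither it nor any descendant is in the conditioning set).
  P3: blocked at fork node mu ∈ conditioning set.
{mu} contains no descendant of eta and blocks every backdoor path.
No other singleton works — e.g. {zeta} leaves P3 open — so {mu} is the unique smallest valid adjustment set.

{mu}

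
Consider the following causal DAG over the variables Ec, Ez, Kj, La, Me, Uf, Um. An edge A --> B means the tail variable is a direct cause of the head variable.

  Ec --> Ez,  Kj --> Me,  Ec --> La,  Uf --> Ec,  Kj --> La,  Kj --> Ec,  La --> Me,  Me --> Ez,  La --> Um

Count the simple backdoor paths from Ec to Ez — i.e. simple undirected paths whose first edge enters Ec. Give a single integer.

2

A backdoor path from Ec to Ez is any simple undirected path whose first edge points into Ec (i.e. leaves Ec via a parent).
Parents of Ec: {Kj, Uf}.
Enumerating:
  P1: Ec <- Kj -> La -> Me -> Ez
  P2: Ec <- Kj -> Me -> Ez
That exhausts the simple backdoor paths. Count: 2.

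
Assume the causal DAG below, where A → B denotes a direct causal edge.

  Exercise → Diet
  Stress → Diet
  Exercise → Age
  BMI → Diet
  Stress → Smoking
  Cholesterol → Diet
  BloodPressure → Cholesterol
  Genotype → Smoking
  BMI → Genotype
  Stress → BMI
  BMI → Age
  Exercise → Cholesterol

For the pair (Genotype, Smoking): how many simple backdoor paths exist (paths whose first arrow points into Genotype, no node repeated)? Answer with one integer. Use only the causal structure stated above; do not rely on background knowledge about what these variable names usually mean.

A backdoor path from Genotype to Smoking is any simple undirected path whose first edge points into Genotype (i.e. leaves Genotype via a parent).
Parents of Genotype: {BMI}.
Enumerating:
  P1: Genotype <- BMI <- Stress -> Smoking
  P2: Genotype <- BMI -> Diet <- Stress -> Smoking
  P3: Genotype <- BMI -> Age <- Exercise -> Cholesterol -> Diet <- Stress -> Smoking
  P4: Genotype <- BMI -> Age <- Exercise -> Diet <- Stress -> Smoking
That exhausts the simple backdoor paths. Count: 4.

4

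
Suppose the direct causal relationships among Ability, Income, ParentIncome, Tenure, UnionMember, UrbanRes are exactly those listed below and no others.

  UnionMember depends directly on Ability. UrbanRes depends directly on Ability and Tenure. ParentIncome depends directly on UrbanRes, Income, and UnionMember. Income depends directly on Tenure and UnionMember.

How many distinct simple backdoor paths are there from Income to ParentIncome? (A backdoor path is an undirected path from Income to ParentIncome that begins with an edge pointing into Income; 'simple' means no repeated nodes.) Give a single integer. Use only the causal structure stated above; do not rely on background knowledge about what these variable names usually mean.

A backdoor path from Income to ParentIncome is any simple undirected path whose first edge points into Income (i.e. leaves Income via a parent).
Parents of Income: {Tenure, UnionMember}.
Enumerating:
  P1: Income <- Tenure -> UrbanRes <- Ability -> UnionMember -> ParentIncome
  P2: Income <- Tenure -> UrbanRes -> ParentIncome
  P3: Income <- UnionMember <- Ability -> UrbanRes -> ParentIncome
  P4: Income <- UnionMember -> ParentIncome
That exhausts the simple backdoor paths. Count: 4.

4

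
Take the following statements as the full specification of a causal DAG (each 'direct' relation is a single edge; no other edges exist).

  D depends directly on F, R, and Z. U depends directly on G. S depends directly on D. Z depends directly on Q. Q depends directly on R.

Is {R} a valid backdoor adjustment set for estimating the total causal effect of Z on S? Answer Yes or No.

Yes

Backdoor paths from Z to S (paths whose first edge points into Z):
  P1: Z <- Q <- R -> D -> S
Condition 1 (no descendant of Z in the set): holds — descendants of Z are {D, S}; none are in {R}.
Condition 2 (every backdoor path blocked by {R}):
  P1: blocked at fork node R ∈ conditioning set.
{R} satisfies the backdoor criterion.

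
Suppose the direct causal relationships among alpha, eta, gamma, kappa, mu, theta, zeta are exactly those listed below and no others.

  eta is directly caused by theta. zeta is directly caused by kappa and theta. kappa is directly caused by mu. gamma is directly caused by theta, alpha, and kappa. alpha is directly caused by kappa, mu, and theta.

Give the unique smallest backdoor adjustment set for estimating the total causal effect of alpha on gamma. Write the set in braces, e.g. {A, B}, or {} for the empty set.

{kappa, theta}

Variables eligible for adjustment (non-descendants of alpha, excluding alpha and gamma): {eta, kappa, mu, theta, zeta}.
Backdoor paths from alpha to gamma:
  P1: alpha <- theta -> gamma
  P2: alpha <- theta -> zeta <- kappa -> gamma
  P3: alpha <- mu -> kappa -> gamma
  P4: alpha <- mu -> kappa -> zeta <- theta -> gamma
  P5: alpha <- kappa -> gamma
  P6: alpha <- kappa -> zeta <- theta -> gamma
The empty set is not sufficient: P1 (alpha <- theta -> gamma) has no collider blocking it and no conditioned non-collider, so it is open.
Try {kappa, theta}:
  P1: blocked at fork node theta ∈ conditioning set.
  P2: blocked at fork node theta ∈ conditioning set.
  P3: blocked at chain node kappa ∈ conditioning set.
  P4: blocked at chain node kappa ∈ conditioning set.
  P5: blocked at fork node kappa ∈ conditioning set.
  P6: blocked at fork node kappa ∈ conditioning set.
{kappa, theta} contains no descendant of alpha and blocks every backdoor path.
Every element of {kappa, theta} is needed (dropping kappa leaves P3 open; dropping theta leaves P1 open), so no proper subset is valid.
Among all size-2 subsets of the eligible variables, only {kappa, theta} blocks every backdoor path, so it is the unique smallest valid adjustment set.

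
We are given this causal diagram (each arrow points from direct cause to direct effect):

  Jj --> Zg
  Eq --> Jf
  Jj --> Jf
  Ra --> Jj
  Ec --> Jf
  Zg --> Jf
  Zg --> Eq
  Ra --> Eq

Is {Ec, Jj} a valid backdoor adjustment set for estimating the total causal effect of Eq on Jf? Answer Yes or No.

No

Backdoor paths from Eq to Jf (paths whose first edge points into Eq):
  P1: Eq <- Ra -> Jj -> Zg -> Jf
  P2: Eq <- Ra -> Jj -> Jf
  P3: Eq <- Zg <- Jj -> Jf
  P4: Eq <- Zg -> Jf
Condition 1 (no descendant of Eq in the set): holds — descendants of Eq are {Jf}; none are in {Ec, Jj}.
Condition 2 (every backdoor path blocked by {Ec, Jj}):
  P1: blocked at chain node Jj ∈ conditioning set.
  P2: blocked at chain node Jj ∈ conditioning set.
  P3: blocked at fork node Jj ∈ conditioning set.
  P4: open — no interior node is in the conditioning set.
{Ec, Jj} does not satisfy the backdoor criterion.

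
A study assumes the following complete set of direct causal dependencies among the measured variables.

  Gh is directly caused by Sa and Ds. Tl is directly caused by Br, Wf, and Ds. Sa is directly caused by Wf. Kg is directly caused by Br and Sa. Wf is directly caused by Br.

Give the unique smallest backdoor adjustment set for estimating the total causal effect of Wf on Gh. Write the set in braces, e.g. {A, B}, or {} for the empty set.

Variables eligible for adjustment (non-descendants of Wf, excluding Wf and Gh): {Br, Ds}.
Backdoor paths from Wf to Gh:
  P1: Wf <- Br -> Tl <- Ds -> Gh
  P2: Wf <- Br -> Kg <- Sa -> Gh
Each backdoor path contains an unconditioned collider, so every path is already blocked with the empty conditioning set:
  P1: blocked at collider Tl (neither it nor any descendant is in the conditioning set).
  P2: blocked at collider Kg (neither it nor any descendant is in the conditioning set).
The empty set is therefore the unique smallest valid set.

{}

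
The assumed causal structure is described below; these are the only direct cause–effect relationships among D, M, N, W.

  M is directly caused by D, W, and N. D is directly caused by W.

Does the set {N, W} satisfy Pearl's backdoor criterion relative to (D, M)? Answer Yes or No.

Yes

Backdoor paths from D to M (paths whose first edge points into D):
  P1: D <- W -> M
Condition 1 (no descendant of D in the set): holds — descendants of D are {M}; none are in {N, W}.
Condition 2 (every backdoor path blocked by {N, W}):
  P1: blocked at fork node W ∈ conditioning set.
{N, W} satisfies the backdoor criterion.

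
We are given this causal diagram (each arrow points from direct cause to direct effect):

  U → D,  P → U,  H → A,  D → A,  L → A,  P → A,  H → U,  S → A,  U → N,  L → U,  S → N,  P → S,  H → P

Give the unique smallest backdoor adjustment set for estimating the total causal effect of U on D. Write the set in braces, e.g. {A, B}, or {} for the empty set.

{}

Variables eligible for adjustment (non-descendants of U, excluding U and D): {H, L, P, S}.
Backdoor paths from U to D:
  P1: U <- H -> P -> S -> A <- D
  P2: U <- H -> P -> A <- D
  P3: U <- H -> A <- D
  P4: U <- P <- H -> A <- D
  P5: U <- P -> S -> A <- D
  P6: U <- P -> A <- D
  P7: U <- L -> A <- D
Each backdoor path contains an unconditioned collider, so every path is already blocked with the empty conditioning set:
  P1: blocked at collider A (neither it nor any descendant is in the conditioning set).
  P2: blocked at collider A (neither it nor any descendant is in the conditioning set).
  P3: blocked at collider A (neither it nor any descendant is in the conditioning set).
  P4: blocked at collider A (neither it nor any descendant is in the conditioning set).
  P5: blocked at collider A (neither it nor any descendant is in the conditioning set).
  P6: blocked at collider A (neither it nor any descendant is in the conditioning set).
  P7: blocked at collider A (neither it nor any descendant is in the conditioning set).
The empty set is therefore the unique smallest valid set.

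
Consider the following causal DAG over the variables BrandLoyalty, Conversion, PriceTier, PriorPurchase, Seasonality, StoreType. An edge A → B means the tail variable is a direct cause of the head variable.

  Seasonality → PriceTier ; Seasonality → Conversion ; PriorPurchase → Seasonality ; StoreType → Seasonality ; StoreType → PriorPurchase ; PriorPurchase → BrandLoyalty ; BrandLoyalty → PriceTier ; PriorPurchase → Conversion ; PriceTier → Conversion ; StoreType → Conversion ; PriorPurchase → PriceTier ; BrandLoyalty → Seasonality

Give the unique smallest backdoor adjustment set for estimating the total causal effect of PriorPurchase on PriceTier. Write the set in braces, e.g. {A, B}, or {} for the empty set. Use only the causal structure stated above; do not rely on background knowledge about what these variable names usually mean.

{StoreType}

Variables eligible for adjustment (non-descendants of PriorPurchase, excluding PriorPurchase and PriceTier): {StoreType}.
Backdoor paths from PriorPurchase to PriceTier:
  P1: PriorPurchase <- StoreType -> Seasonality <- BrandLoyalty -> PriceTier
  P2: PriorPurchase <- StoreType -> Seasonality -> PriceTier
  P3: PriorPurchase <- StoreType -> Seasonality -> Conversion <- PriceTier
  P4: PriorPurchase <- StoreType -> Conversion <- Seasonality <- BrandLoyalty -> PriceTier
  P5: PriorPurchase <- StoreType -> Conversion <- Seasonality -> PriceTier
  P6: PriorPurchase <- StoreType -> Conversion <- PriceTier
The empty set is not sufficient: P2 (PriorPurchase <- StoreType -> Seasonality -> PriceTier) has no collider blocking it and no conditioned non-collider, so it is open.
Try {StoreType}:
  P1: blocked at fork node StoreType ∈ conditioning set.
  P2: blocked at fork node StoreType ∈ conditioning set.
  P3: blocked at fork node StoreType ∈ conditioning set.
  P4: blocked at fork node StoreType ∈ conditioning set.
  P5: blocked at fork node StoreType ∈ conditioning set.
  P6: blocked at fork node StoreType ∈ conditioning set.
{StoreType} contains no descendant of PriorPurchase and blocks every backdoor path.
{StoreType} is the unique smallest valid adjustment set.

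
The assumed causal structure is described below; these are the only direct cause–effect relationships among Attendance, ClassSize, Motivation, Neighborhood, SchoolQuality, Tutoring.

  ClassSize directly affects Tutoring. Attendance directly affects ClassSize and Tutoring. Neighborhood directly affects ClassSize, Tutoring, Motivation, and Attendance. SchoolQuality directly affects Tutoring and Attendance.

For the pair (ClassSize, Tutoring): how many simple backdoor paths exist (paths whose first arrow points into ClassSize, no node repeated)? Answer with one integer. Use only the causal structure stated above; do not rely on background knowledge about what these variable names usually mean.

6

A backdoor path from ClassSize to Tutoring is any simple undirected path whose first edge points into ClassSize (i.e. leaves ClassSize via a parent).
Parents of ClassSize: {Attendance, Neighborhood}.
Enumerating:
  P1: ClassSize <- Neighborhood -> Attendance <- SchoolQuality -> Tutoring
  P2: ClassSize <- Neighborhood -> Attendance -> Tutoring
  P3: ClassSize <- Neighborhood -> Tutoring
  P4: ClassSize <- Attendance <- SchoolQuality -> Tutoring
  P5: ClassSize <- Attendance <- Neighborhood -> Tutoring
  P6: ClassSize <- Attendance -> Tutoring
That exhausts the simple backdoor paths. Count: 6.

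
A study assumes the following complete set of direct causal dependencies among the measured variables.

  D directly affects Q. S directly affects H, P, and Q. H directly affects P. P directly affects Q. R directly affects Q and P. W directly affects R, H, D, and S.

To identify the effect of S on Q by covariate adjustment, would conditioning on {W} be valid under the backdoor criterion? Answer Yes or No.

Yes

Backdoor paths from S to Q (paths whose first edge points into S):
  P1: S <- W -> H -> P <- R -> Q
  P2: S <- W -> H -> P -> Q
  P3: S <- W -> R -> P -> Q
  P4: S <- W -> R -> Q
  P5: S <- W -> D -> Q
Condition 1 (no descendant of S in the set): holds — descendants of S are {H, P, Q}; none are in {W}.
Condition 2 (every backdoor path blocked by {W}):
  P1: blocked at fork node W ∈ conditioning set.
  P2: blocked at fork node W ∈ conditioning set.
  P3: blocked at fork node W ∈ conditioning set.
  P4: blocked at fork node W ∈ conditioning set.
  P5: blocked at fork node W ∈ conditioning set.
{W} satisfies the backdoor criterion.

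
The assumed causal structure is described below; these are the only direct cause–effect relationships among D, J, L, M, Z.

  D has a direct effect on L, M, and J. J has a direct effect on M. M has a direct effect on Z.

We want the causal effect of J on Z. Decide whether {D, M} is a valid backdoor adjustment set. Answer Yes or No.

No

Backdoor paths from J to Z (paths whose first edge points into J):
  P1: J <- D -> M -> Z
Condition 1 (no descendant of J in the set): FAILS — M is a descendant of J.
Condition 2 (every backdoor path blocked by {D, M}):
  P1: blocked at fork node D ∈ conditioning set.
{D, M} does not satisfy the backdoor criterion.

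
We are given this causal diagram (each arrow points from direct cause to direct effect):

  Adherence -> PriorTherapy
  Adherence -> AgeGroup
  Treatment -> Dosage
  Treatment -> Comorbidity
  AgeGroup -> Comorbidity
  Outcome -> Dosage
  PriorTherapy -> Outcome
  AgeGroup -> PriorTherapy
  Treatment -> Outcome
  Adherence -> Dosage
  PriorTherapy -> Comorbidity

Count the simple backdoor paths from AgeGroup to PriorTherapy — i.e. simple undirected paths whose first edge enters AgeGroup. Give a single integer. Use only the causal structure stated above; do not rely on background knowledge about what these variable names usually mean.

A backdoor path from AgeGroup to PriorTherapy is any simple undirected path whose first edge points into AgeGroup (i.e. leaves AgeGroup via a parent).
Parents of AgeGroup: {Adherence}.
Enumerating:
  P1: AgeGroup <- Adherence -> PriorTherapy
  P2: AgeGroup <- Adherence -> Dosage <- Treatment -> Outcome <- PriorTherapy
  P3: AgeGroup <- Adherence -> Dosage <- Treatment -> Comorbidity <- PriorTherapy
  P4: AgeGroup <- Adherence -> Dosage <- Outcome <- Treatment -> Comorbidity <- PriorTherapy
  P5: AgeGroup <- Adherence -> Dosage <- Outcome <- PriorTherapy
That exhausts the simple backdoor paths. Count: 5.

5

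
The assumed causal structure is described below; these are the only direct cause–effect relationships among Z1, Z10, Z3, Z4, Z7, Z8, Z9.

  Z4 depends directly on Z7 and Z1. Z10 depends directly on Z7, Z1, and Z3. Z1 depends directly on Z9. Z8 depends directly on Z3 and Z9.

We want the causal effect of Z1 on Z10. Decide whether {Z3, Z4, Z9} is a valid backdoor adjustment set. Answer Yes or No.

No

Backdoor paths from Z1 to Z10 (paths whose first edge points into Z1):
  P1: Z1 <- Z9 -> Z8 <- Z3 -> Z10
Condition 1 (no descendant of Z1 in the set): FAILS — Z4 is a descendant of Z1.
Condition 2 (every backdoor path blocked by {Z3, Z4, Z9}):
  P1: blocked at fork node Z9 ∈ conditioning set.
{Z3, Z4, Z9} does not satisfy the backdoor criterion.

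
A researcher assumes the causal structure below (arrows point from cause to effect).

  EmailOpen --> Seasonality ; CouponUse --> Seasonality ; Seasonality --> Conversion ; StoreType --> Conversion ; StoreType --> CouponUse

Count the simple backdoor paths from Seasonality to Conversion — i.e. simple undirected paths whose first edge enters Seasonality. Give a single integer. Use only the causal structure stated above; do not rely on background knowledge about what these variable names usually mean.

A backdoor path from Seasonality to Conversion is any simple undirected path whose first edge points into Seasonality (i.e. leaves Seasonality via a parent).
Parents of Seasonality: {CouponUse, EmailOpen}.
Enumerating:
  P1: Seasonality <- CouponUse <- StoreType -> Conversion
That exhausts the simple backdoor paths. Count: 1.

1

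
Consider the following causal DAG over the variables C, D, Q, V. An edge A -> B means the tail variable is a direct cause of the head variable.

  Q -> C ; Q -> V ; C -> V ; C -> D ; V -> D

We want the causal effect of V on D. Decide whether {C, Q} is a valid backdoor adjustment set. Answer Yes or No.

Yes

Backdoor paths from V to D (paths whose first edge points into V):
  P1: V <- Q -> C -> D
  P2: V <- C -> D
Condition 1 (no descendant of V in the set): holds — descendants of V are {D}; none are in {C, Q}.
Condition 2 (every backdoor path blocked by {C, Q}):
  P1: blocked at fork node Q ∈ conditioning set.
  P2: blocked at fork node C ∈ conditioning set.
{C, Q} satisfies the backdoor criterion.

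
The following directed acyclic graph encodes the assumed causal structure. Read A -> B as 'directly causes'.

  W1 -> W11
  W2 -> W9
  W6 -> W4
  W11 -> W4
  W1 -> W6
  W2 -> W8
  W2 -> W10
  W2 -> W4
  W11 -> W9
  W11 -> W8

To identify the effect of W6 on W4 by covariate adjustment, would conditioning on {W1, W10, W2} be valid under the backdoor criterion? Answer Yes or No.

Backdoor paths from W6 to W4 (paths whose first edge points into W6):
  P1: W6 <- W1 -> W11 -> W8 <- W2 -> W4
  P2: W6 <- W1 -> W11 -> W9 <- W2 -> W4
  P3: W6 <- W1 -> W11 -> W4
Condition 1 (no descendant of W6 in the set): holds — descendants of W6 are {W4}; none are in {W1, W10, W2}.
Condition 2 (every backdoor path blocked by {W1, W10, W2}):
  P1: blocked at fork node W1 ∈ conditioning set.
  P2: blocked at fork node W1 ∈ conditioning set.
  P3: blocked at fork node W1 ∈ conditioning set.
{W1, W10, W2} satisfies the backdoor criterion.

Yes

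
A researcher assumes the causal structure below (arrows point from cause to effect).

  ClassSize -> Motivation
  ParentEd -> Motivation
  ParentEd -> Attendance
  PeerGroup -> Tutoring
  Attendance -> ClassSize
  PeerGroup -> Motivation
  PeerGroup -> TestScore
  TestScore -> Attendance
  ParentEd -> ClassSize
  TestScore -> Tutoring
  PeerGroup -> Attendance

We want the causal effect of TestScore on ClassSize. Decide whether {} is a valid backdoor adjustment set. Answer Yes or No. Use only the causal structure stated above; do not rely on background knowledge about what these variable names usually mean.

Backdoor paths from TestScore to ClassSize (paths whose first edge points into TestScore):
  P1: TestScore <- PeerGroup -> Attendance <- ParentEd -> ClassSize
  P2: TestScore <- PeerGroup -> Attendance <- ParentEd -> Motivation <- ClassSize
  P3: TestScore <- PeerGroup -> Attendance -> ClassSize
  P4: TestScore <- PeerGroup -> Motivation <- ParentEd -> Attendance -> ClassSize
  P5: TestScore <- PeerGroup -> Motivation <- ParentEd -> ClassSize
  P6: TestScore <- PeerGroup -> Motivation <- ClassSize
Condition 1 (no descendant of TestScore in the set): holds — descendants of TestScore are {Attendance, ClassSize, Motivation, Tutoring}; none are in {}.
Condition 2 (every backdoor path blocked by {}):
  P1: blocked at collider Attendance (neither it nor any descendant is in the conditioning set).
  P2: blocked at collider Attendance (neither it nor any descendant is in the conditioning set).
  P3: open — no interior node is in the conditioning set.
  P4: blocked at collider Motivation (neither it nor any descendant is in the conditioning set).
  P5: blocked at collider Motivation (neither it nor any descendant is in the conditioning set).
  P6: blocked at collider Motivation (neither it nor any descendant is in the conditioning set).
{} does not satisfy the backdoor criterion.

No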